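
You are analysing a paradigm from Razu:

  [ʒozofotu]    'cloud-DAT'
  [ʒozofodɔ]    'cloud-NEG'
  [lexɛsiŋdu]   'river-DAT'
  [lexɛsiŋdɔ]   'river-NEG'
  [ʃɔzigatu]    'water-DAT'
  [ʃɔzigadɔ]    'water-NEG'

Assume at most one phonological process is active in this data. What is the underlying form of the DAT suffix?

/-tu/

The DAT morpheme has two allomorphs, [-du] and [-tu].
By contrast the NEG suffix keeps its initial [d] throughout — that segment must be underlying.
So the underlying form is /-tu/, and voiceless stops become voiced after a nasal.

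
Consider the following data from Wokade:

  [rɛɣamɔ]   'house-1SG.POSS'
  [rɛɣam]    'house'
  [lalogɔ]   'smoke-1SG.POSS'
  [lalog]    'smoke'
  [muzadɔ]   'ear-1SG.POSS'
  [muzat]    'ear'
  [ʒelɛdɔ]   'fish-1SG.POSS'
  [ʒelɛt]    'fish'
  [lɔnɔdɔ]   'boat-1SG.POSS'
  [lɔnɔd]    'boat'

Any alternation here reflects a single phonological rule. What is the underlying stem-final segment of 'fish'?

/t/

In [ʒelɛdɔ] and [ʒelɛt] the final segment of 'fish' alternates: [d] ~ [t].
The stem 'boat' ([lɔnɔdɔ], [lɔnɔd]) shows [d] unchanged in both environments, so [d] cannot be basic with [t] derived in isolation.
Therefore /t/ is basic and [d] is derived by intervocalic voicing (voiceless stops become voiced between vowels).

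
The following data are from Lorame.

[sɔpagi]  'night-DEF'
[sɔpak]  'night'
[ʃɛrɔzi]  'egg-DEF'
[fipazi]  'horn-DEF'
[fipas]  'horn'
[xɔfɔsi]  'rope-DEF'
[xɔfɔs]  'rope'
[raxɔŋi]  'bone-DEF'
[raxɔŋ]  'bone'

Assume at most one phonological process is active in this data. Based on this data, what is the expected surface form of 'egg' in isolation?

The root 'horn' surfaces as [fipazi] and [fipas], with a stem-final [z] ~ [s] alternation.
Compare 'rope', with invariant [s] in [xɔfɔsi] and [xɔfɔs]: an analysis with underlying /s/ and a rule producing [z] before the DEF suffix would wrongly predict alternation here too.
Therefore /z/ is basic and [s] is derived by word-final obstruent devoicing (voiced obstruents become voiceless word-finally).
The one attested form of 'egg', [ʃɛrɔzi], shows underlying /ʃɛrɔz/. Applying the same rule word-finally gives [ʃɛrɔs].

[ʃɛrɔs]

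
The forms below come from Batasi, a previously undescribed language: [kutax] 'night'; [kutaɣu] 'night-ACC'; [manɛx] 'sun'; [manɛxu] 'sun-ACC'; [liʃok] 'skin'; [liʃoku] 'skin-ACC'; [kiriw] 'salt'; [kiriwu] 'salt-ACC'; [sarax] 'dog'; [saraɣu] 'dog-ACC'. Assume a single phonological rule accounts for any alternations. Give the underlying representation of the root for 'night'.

/kutaɣ/

In [kutax] and [kutaɣu] the final segment of 'night' alternates: [x] ~ [ɣ].
Compare 'sun', with invariant [x] in [manɛx] and [manɛxu]: an analysis with underlying /x/ and a rule producing [ɣ] before the ACC suffix would wrongly predict alternation here too.
Therefore /ɣ/ is basic and [x] is derived by word-final obstruent devoicing (voiced obstruents become voiceless word-finally).
So 'night' = /kutaɣ/.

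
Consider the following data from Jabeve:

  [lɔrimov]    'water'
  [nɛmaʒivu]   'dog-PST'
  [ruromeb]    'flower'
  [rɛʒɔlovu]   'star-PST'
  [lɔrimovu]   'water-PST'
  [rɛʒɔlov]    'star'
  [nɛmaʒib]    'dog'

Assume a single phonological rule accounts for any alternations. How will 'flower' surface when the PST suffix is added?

The root 'dog' surfaces as [nɛmaʒib] and [nɛmaʒivu], with a stem-final [b] ~ [v] alternation.
If /v/ were underlying and a rule turned it into [b] in isolation, 'water' would also alternate; but it has [v] in both [lɔrimov] and [lɔrimovu].
Therefore /b/ is basic and [v] is derived by intervocalic spirantization (voiced stops become fricatives between vowels).
The one attested form of 'flower', [ruromeb], shows underlying /ruromeb/. Applying the same rule between vowels gives [ruromevu].

[ruromevu]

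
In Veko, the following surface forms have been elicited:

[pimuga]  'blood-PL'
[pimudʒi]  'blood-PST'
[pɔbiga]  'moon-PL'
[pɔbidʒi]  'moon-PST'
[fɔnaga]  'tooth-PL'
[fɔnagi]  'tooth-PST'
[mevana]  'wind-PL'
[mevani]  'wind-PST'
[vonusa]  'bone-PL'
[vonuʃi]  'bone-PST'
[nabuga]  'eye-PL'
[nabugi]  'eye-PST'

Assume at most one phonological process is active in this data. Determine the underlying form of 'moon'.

'moon' shows [g] ~ [dʒ] at the end of the stem ([pɔbiga] vs [pɔbidʒi]).
Compare 'tooth', with invariant [g] in [fɔnaga] and [fɔnagi]: an analysis with underlying /g/ and a rule producing [dʒ] before the PST suffix would wrongly predict alternation here too.
The underlying segment must be /dʒ/; palato-alveolar /dʒ/ and /ʃ/ become [g] and [s] when no front vowel follows, yielding [g] there.

/pɔbidʒ/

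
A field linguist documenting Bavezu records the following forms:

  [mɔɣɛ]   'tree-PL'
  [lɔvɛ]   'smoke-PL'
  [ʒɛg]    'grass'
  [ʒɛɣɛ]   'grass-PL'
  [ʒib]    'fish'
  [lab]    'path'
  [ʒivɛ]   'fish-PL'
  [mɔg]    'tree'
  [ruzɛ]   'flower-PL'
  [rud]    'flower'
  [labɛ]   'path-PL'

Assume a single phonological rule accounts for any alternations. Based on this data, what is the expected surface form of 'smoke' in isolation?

The stem for 'fish' ends in [b] in [ʒib] but [v] in [ʒivɛ].
If /b/ were underlying and a rule turned it into [v] before the PL suffix, 'path' would also alternate; but it has [b] in both [lab] and [labɛ].
Therefore /v/ is basic and [b] is derived by word-final hardening (voiced fricatives become stops word-finally).
From [lɔvɛ] the stem 'smoke' is /lɔv/; word-finally this yields [lɔb].

[lɔb]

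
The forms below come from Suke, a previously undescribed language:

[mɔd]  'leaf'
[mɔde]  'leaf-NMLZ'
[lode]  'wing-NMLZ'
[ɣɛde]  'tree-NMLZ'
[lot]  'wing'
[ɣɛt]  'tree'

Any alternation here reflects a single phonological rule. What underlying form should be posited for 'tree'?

/ɣɛt/

In [ɣɛt] and [ɣɛde] the final segment of 'tree' alternates: [t] ~ [d].
Compare 'leaf', with invariant [d] in [mɔd] and [mɔde]: an analysis with underlying /d/ and a rule producing [t] in isolation would wrongly predict alternation here too.
So /t/ is underlying, and a rule of intervocalic voicing — voiceless stops become voiced between vowels — gives [d].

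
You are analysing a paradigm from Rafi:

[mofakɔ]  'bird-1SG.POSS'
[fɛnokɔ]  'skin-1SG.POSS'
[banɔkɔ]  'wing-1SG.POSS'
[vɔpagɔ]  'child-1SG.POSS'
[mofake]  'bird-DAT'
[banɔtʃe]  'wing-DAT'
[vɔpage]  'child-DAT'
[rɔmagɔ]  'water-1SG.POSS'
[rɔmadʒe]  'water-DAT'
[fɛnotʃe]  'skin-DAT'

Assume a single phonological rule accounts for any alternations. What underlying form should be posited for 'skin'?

/fɛnotʃ/

The stem for 'skin' ends in [k] in [fɛnokɔ] but [tʃ] in [fɛnotʃe].
The stem 'bird' ([mofakɔ], [mofake]) shows [k] unchanged in both environments, so [k] cannot be basic with [tʃ] derived before the DAT suffix.
The underlying segment must be /tʃ/; palato-alveolar /tʃ/ and /dʒ/ become [k] and [g] when no front vowel follows, yielding [k] there.
Hence 'skin' is /fɛnotʃ/ underlyingly.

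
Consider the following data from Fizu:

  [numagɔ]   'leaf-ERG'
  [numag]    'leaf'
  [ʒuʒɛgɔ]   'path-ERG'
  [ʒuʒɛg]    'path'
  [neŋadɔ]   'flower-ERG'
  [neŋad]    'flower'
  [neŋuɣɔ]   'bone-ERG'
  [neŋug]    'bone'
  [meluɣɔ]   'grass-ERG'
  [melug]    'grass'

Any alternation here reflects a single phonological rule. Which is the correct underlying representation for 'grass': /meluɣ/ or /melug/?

/meluɣ/

In [meluɣɔ] and [melug] the final segment of 'grass' alternates: [ɣ] ~ [g].
But 'leaf' keeps [g] in both environments ([numagɔ], [numag]), so there is no rule changing /g/ to [ɣ] before the ERG suffix.
So /ɣ/ is underlying, and a rule of word-final hardening — voiced fricatives become stops word-finally — gives [g].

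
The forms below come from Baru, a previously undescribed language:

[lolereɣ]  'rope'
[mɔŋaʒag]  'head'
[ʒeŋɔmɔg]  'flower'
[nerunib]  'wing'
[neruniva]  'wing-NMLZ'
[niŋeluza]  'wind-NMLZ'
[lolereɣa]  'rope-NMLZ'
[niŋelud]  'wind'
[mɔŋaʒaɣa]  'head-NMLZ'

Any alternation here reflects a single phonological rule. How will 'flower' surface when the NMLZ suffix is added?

[ʒeŋɔmɔɣa]

In [mɔŋaʒag] and [mɔŋaʒaɣa] the final segment of 'head' alternates: [g] ~ [ɣ].
Compare 'rope', with invariant [ɣ] in [lolereɣ] and [lolereɣa]: an analysis with underlying /ɣ/ and a rule producing [g] in isolation would wrongly predict alternation here too.
So /g/ is underlying, and a rule of intervocalic spirantization — voiced stops become fricatives between vowels — gives [ɣ].
From [ʒeŋɔmɔg] the stem 'flower' is /ʒeŋɔmɔg/; between vowels this yields [ʒeŋɔmɔɣa].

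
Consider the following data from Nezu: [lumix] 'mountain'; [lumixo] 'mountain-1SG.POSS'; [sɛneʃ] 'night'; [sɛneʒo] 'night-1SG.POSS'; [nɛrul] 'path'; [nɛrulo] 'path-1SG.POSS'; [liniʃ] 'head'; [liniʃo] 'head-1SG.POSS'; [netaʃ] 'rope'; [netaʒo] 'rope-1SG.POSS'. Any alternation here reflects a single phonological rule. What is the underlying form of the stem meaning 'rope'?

In [netaʃ] and [netaʒo] the final segment of 'rope' alternates: [ʃ] ~ [ʒ].
Compare 'head', with invariant [ʃ] in [liniʃ] and [liniʃo]: an analysis with underlying /ʃ/ and a rule producing [ʒ] before the 1SG.POSS suffix would wrongly predict alternation here too.
The underlying segment must be /ʒ/; voiced obstruents become voiceless word-finally, yielding [ʃ] there.
So 'rope' = /netaʒ/.

/netaʒ/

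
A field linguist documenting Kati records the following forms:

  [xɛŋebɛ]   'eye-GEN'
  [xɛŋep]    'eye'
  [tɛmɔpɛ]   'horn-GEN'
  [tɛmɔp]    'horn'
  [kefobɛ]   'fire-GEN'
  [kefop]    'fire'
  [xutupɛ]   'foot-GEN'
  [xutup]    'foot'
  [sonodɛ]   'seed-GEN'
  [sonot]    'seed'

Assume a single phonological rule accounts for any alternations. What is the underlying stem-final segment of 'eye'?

In [xɛŋebɛ] and [xɛŋep] the final segment of 'eye' alternates: [b] ~ [p].
The stem 'horn' ([tɛmɔpɛ], [tɛmɔp]) shows [p] unchanged in both environments, so [p] cannot be basic with [b] derived before the GEN suffix.
The underlying segment must be /b/; voiced obstruents become voiceless word-finally, yielding [p] there.

/b/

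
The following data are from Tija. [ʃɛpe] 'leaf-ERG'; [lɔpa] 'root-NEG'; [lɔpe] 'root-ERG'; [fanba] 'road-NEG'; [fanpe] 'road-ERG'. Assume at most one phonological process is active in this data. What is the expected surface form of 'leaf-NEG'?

[ʃɛpa]

The NEG morpheme has two allomorphs, [-ba] and [-pa].
The ERG suffix, which begins with [p], is invariant after every stem; so [p] is not altered by any rule here.
The NEG suffix is therefore /-ba/ underlyingly, with post-vocalic devoicing: voiced stops become voiceless after a vowel.
After 'leaf', which ends in a vowel, the suffix surfaces as [-pa], giving [ʃɛpa].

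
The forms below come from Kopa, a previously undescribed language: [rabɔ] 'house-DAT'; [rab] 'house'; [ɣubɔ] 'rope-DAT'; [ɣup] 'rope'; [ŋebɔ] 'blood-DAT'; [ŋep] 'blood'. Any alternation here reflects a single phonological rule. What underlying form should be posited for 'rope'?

/ɣup/

'rope' shows [b] ~ [p] at the end of the stem ([ɣubɔ] vs [ɣup]).
The stem 'house' ([rabɔ], [rab]) shows [b] unchanged in both environments, so [b] cannot be basic with [p] derived in isolation.
So /p/ is underlying, and a rule of intervocalic voicing — voiceless stops become voiced between vowels — gives [b].
Hence 'rope' is /ɣup/ underlyingly.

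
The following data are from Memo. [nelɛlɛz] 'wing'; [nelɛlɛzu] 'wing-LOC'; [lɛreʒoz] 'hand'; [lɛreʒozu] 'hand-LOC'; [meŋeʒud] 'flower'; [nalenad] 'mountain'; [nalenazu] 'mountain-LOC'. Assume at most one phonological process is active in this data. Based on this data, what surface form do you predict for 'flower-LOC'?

The stem for 'mountain' ends in [d] in [nalenad] but [z] in [nalenazu].
The stem 'hand' ([lɛreʒoz], [lɛreʒozu]) shows [z] unchanged in both environments, so [z] cannot be basic with [d] derived in isolation.
So /d/ is underlying, and a rule of intervocalic spirantization — voiced stops become fricatives between vowels — gives [z].
The one attested form of 'flower', [meŋeʒud], shows underlying /meŋeʒud/. Applying the same rule between vowels gives [meŋeʒuzu].

[meŋeʒuzu]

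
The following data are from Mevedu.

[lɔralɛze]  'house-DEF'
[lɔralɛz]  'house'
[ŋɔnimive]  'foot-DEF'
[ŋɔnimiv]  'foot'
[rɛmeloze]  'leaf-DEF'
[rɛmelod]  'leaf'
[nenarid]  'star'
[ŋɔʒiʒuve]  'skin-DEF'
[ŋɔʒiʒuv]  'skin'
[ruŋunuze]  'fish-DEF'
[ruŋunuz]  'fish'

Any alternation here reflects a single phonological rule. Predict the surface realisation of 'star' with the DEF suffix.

[nenarize]

In [rɛmeloze] and [rɛmelod] the final segment of 'leaf' alternates: [z] ~ [d].
If /z/ were underlying and a rule turned it into [d] in isolation, 'house' would also alternate; but it has [z] in both [lɔralɛze] and [lɔralɛz].
The alternation reflects intervocalic spirantization: voiced stops become fricatives between vowels. /d/ is underlying.
The one attested form of 'star', [nenarid], shows underlying /nenarid/. Applying the same rule between vowels gives [nenarize].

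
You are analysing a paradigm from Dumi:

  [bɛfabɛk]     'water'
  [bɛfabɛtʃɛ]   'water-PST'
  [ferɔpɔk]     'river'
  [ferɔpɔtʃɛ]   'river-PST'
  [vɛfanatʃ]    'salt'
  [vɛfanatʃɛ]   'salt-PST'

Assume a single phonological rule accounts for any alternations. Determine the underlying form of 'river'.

'river' shows [k] ~ [tʃ] at the end of the stem ([ferɔpɔk] vs [ferɔpɔtʃɛ]).
If /tʃ/ were underlying and a rule turned it into [k] in isolation, 'salt' would also alternate; but it has [tʃ] in both [vɛfanatʃ] and [vɛfanatʃɛ].
So /k/ is underlying, and a rule of palatalization before a front vowel — /k/ becomes palato-alveolar [tʃ] before a front vowel — gives [tʃ].

/ferɔpɔk/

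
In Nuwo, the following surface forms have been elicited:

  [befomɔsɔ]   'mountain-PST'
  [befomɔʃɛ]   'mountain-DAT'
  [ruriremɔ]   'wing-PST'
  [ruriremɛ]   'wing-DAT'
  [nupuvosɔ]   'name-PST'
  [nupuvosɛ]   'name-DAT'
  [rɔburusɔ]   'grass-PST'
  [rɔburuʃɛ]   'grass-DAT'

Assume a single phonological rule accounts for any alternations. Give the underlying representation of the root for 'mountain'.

The stem for 'mountain' ends in [s] in [befomɔsɔ] but [ʃ] in [befomɔʃɛ].
If /s/ were underlying and a rule turned it into [ʃ] before the DAT suffix, 'name' would also alternate; but it has [s] in both [nupuvosɔ] and [nupuvosɛ].
The alternation reflects depalatalization: palato-alveolar /ʃ/ becomes [s] when no front vowel follows. /ʃ/ is underlying.
So 'mountain' = /befomɔʃ/.

/befomɔʃ/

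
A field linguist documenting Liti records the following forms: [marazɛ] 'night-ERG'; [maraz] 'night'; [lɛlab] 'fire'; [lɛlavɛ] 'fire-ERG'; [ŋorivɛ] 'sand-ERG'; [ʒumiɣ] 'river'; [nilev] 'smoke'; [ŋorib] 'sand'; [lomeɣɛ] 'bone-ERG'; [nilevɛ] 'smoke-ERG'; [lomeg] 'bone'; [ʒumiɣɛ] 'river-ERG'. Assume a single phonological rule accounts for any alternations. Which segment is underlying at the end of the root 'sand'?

/b/

In [ŋorivɛ] and [ŋorib] the final segment of 'sand' alternates: [v] ~ [b].
The stem 'smoke' ([nilevɛ], [nilev]) shows [v] unchanged in both environments, so [v] cannot be basic with [b] derived in isolation.
The underlying segment must be /b/; voiced stops become fricatives between vowels, yielding [v] there.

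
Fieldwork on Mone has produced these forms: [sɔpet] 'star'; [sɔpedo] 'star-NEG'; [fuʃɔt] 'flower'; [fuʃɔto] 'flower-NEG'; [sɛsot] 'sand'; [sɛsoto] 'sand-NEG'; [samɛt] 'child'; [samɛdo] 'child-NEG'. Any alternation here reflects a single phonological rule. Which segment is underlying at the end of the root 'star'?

/d/

The root 'star' surfaces as [sɔpet] and [sɔpedo], with a stem-final [t] ~ [d] alternation.
The stem 'sand' ([sɛsot], [sɛsoto]) shows [t] unchanged in both environments, so [t] cannot be basic with [d] derived before the NEG suffix.
The alternation reflects word-final obstruent devoicing: voiced obstruents become voiceless word-finally. /d/ is underlying.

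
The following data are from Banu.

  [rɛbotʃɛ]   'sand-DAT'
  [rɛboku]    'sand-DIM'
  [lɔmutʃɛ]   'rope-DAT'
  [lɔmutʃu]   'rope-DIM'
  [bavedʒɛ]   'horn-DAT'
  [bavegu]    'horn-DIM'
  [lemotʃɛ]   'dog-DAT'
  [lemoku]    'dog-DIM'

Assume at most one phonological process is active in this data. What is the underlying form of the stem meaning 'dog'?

The root 'dog' surfaces as [lemotʃɛ] and [lemoku], with a stem-final [tʃ] ~ [k] alternation.
The stem 'rope' ([lɔmutʃɛ], [lɔmutʃu]) shows [tʃ] unchanged in both environments, so [tʃ] cannot be basic with [k] derived before the DIM suffix.
The underlying segment must be /k/; /k/ and /g/ become palato-alveolar [tʃ] and [dʒ] before a front vowel, yielding [tʃ] there.

/lemok/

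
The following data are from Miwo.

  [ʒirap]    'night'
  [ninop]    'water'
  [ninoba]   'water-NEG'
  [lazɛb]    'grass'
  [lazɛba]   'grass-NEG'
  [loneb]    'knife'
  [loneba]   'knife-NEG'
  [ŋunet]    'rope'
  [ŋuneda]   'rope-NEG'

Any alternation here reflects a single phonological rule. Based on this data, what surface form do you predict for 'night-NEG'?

The stem for 'water' ends in [p] in [ninop] but [b] in [ninoba].
Compare 'knife', with invariant [b] in [loneb] and [loneba]: an analysis with underlying /b/ and a rule producing [p] in isolation would wrongly predict alternation here too.
The alternation reflects intervocalic voicing: voiceless stops become voiced between vowels. /p/ is underlying.
The one attested form of 'night', [ʒirap], shows underlying /ʒirap/. Applying the same rule between vowels gives [ʒiraba].

[ʒiraba]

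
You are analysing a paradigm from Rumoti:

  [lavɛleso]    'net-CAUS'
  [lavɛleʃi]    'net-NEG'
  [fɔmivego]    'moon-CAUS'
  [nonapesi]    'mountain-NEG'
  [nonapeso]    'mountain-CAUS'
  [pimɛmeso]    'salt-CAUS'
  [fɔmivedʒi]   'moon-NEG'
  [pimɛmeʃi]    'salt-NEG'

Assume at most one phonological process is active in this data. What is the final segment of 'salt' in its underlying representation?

The root 'salt' surfaces as [pimɛmeʃi] and [pimɛmeso], with a stem-final [ʃ] ~ [s] alternation.
If /s/ were underlying and a rule turned it into [ʃ] before the NEG suffix, 'mountain' would also alternate; but it has [s] in both [nonapesi] and [nonapeso].
The alternation reflects depalatalization: palato-alveolar /dʒ/ and /ʃ/ become [g] and [s] when no front vowel follows. /ʃ/ is underlying.

/ʃ/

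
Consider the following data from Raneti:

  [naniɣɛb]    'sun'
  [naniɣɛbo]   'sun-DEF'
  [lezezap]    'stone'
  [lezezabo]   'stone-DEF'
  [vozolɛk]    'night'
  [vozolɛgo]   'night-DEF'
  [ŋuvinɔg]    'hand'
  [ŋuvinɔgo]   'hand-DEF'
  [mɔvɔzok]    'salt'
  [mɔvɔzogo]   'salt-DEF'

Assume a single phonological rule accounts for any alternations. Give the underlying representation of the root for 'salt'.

'salt' shows [k] ~ [g] at the end of the stem ([mɔvɔzok] vs [mɔvɔzogo]).
Compare 'hand', with invariant [g] in [ŋuvinɔg] and [ŋuvinɔgo]: an analysis with underlying /g/ and a rule producing [k] in isolation would wrongly predict alternation here too.
Therefore /k/ is basic and [g] is derived by intervocalic voicing (voiceless stops become voiced between vowels).

/mɔvɔzok/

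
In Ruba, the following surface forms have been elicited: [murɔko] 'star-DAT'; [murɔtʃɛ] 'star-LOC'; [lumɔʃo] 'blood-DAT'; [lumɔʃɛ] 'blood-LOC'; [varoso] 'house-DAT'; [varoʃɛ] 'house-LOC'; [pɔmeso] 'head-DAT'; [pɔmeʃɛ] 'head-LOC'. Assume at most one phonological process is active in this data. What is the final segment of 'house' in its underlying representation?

/s/

In [varoso] and [varoʃɛ] the final segment of 'house' alternates: [s] ~ [ʃ].
Compare 'blood', with invariant [ʃ] in [lumɔʃo] and [lumɔʃɛ]: an analysis with underlying /ʃ/ and a rule producing [s] before the DAT suffix would wrongly predict alternation here too.
The alternation reflects palatalization before a front vowel: /k/ and /s/ become palato-alveolar [tʃ] and [ʃ] before a front vowel. /s/ is underlying.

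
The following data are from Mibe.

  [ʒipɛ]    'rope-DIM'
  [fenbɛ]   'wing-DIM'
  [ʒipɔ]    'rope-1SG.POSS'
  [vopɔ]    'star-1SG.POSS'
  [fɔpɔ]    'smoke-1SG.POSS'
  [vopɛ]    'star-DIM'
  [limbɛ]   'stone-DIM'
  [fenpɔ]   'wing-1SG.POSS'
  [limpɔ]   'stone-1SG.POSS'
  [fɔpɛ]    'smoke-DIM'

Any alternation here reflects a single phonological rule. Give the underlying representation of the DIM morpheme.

/-bɛ/

The DIM morpheme has two allomorphs, [-bɛ] and [-pɛ].
The 1SG.POSS suffix, which begins with [p], is invariant after every stem; so [p] is not altered by any rule here.
The DIM suffix is therefore /-bɛ/ underlyingly, with post-vocalic devoicing: voiced stops become voiceless after a vowel.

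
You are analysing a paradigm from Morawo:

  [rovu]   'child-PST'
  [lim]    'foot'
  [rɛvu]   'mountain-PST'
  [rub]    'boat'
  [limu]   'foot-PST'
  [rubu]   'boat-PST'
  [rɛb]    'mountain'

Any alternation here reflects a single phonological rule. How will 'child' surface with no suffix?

The stem for 'mountain' ends in [b] in [rɛb] but [v] in [rɛvu].
If /b/ were underlying and a rule turned it into [v] before the PST suffix, 'boat' would also alternate; but it has [b] in both [rub] and [rubu].
The underlying segment must be /v/; voiced fricatives become stops word-finally, yielding [b] there.
From [rovu] the stem 'child' is /rov/; word-finally this yields [rob].

[rob]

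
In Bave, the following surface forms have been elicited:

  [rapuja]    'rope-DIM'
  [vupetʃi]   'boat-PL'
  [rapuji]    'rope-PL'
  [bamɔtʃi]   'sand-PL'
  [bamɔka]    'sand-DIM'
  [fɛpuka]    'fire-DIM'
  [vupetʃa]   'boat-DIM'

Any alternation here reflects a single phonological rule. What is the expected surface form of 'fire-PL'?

The stem for 'sand' ends in [k] in [bamɔka] but [tʃ] in [bamɔtʃi].
The stem 'boat' ([vupetʃa], [vupetʃi]) shows [tʃ] unchanged in both environments, so [tʃ] cannot be basic with [k] derived before the DIM suffix.
Therefore /k/ is basic and [tʃ] is derived by palatalization before a front vowel (/k/ becomes palato-alveolar [tʃ] before a front vowel).
The one attested form of 'fire', [fɛpuka], shows underlying /fɛpuk/. Applying the same rule before a front vowel gives [fɛputʃi].

[fɛputʃi]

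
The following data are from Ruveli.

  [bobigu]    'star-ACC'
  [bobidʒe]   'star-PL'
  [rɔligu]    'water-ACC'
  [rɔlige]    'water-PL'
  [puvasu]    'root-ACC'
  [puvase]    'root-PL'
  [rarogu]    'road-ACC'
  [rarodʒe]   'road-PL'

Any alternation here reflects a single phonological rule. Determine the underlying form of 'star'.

The root 'star' surfaces as [bobigu] and [bobidʒe], with a stem-final [g] ~ [dʒ] alternation.
But 'water' keeps [g] in both environments ([rɔligu], [rɔlige]), so there is no rule changing /g/ to [dʒ] before the PL suffix.
The alternation reflects depalatalization: palato-alveolar /dʒ/ becomes [g] when no front vowel follows. /dʒ/ is underlying.

/bobidʒ/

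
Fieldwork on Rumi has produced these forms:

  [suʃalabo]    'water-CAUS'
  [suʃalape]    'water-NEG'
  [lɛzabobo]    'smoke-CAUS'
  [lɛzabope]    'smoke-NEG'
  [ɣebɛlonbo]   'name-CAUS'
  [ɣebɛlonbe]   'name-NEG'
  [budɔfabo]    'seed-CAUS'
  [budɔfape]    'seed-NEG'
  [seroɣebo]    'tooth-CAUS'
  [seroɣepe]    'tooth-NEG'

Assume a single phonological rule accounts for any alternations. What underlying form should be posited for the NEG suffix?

The NEG morpheme has two allomorphs, [-be] and [-pe].
The CAUS suffix, which begins with [b], is invariant after every stem; so [b] is not altered by any rule here.
So the underlying form is /-pe/, and voiceless stops become voiced after a nasal.

/-pe/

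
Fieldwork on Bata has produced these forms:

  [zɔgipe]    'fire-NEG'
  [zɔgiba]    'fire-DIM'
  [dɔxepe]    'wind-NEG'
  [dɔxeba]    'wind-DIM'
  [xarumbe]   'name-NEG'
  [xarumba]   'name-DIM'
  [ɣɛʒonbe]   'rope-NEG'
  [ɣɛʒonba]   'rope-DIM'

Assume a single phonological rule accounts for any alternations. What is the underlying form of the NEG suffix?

/-pe/

The NEG suffix surfaces as [-be] and [-pe], depending on the final segment of the stem.
By contrast the DIM suffix keeps its initial [b] throughout — that segment must be underlying.
The NEG suffix is therefore /-pe/ underlyingly, with post-nasal voicing: voiceless stops become voiced after a nasal.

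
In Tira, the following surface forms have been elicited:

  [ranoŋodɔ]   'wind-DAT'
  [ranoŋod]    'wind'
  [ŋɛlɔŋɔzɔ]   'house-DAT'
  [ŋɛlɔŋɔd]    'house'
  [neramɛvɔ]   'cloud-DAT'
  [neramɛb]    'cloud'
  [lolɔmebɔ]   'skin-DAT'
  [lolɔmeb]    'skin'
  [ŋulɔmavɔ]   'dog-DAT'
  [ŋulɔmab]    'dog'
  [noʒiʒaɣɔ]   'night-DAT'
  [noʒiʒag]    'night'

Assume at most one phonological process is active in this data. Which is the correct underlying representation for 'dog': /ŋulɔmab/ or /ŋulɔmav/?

The root 'dog' surfaces as [ŋulɔmavɔ] and [ŋulɔmab], with a stem-final [v] ~ [b] alternation.
Compare 'skin', with invariant [b] in [lolɔmebɔ] and [lolɔmeb]: an analysis with underlying /b/ and a rule producing [v] before the DAT suffix would wrongly predict alternation here too.
The underlying segment must be /v/; voiced fricatives become stops word-finally, yielding [b] there.

/ŋulɔmav/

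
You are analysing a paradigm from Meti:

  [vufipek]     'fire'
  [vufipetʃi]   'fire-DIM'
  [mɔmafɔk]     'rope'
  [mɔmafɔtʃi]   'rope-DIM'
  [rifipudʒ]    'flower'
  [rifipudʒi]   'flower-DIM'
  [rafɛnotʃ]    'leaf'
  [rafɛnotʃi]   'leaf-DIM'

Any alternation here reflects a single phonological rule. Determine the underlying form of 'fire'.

The stem for 'fire' ends in [k] in [vufipek] but [tʃ] in [vufipetʃi].
Compare 'leaf', with invariant [tʃ] in [rafɛnotʃ] and [rafɛnotʃi]: an analysis with underlying /tʃ/ and a rule producing [k] in isolation would wrongly predict alternation here too.
So /k/ is underlying, and a rule of palatalization before a front vowel — /k/ becomes palato-alveolar [tʃ] before a front vowel — gives [tʃ].

/vufipek/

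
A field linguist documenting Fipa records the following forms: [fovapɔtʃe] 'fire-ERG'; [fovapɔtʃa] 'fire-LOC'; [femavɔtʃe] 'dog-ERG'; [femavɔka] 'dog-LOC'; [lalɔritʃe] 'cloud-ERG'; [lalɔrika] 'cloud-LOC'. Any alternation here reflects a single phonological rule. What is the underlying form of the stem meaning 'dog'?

In [femavɔtʃe] and [femavɔka] the final segment of 'dog' alternates: [tʃ] ~ [k].
The stem 'fire' ([fovapɔtʃe], [fovapɔtʃa]) shows [tʃ] unchanged in both environments, so [tʃ] cannot be basic with [k] derived before the LOC suffix.
So /k/ is underlying, and a rule of palatalization before a front vowel — /k/ becomes palato-alveolar [tʃ] before a front vowel — gives [tʃ].
Hence 'dog' is /femavɔk/ underlyingly.

/femavɔk/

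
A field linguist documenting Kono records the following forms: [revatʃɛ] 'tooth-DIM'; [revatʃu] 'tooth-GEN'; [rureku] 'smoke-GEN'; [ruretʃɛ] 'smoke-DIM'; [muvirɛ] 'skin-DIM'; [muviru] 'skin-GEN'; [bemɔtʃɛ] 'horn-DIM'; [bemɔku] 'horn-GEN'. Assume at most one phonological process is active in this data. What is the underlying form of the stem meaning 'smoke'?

/rurek/

In [rureku] and [ruretʃɛ] the final segment of 'smoke' alternates: [k] ~ [tʃ].
Compare 'tooth', with invariant [tʃ] in [revatʃu] and [revatʃɛ]: an analysis with underlying /tʃ/ and a rule producing [k] before the GEN suffix would wrongly predict alternation here too.
The alternation reflects palatalization before a front vowel: /k/ becomes palato-alveolar [tʃ] before a front vowel. /k/ is underlying.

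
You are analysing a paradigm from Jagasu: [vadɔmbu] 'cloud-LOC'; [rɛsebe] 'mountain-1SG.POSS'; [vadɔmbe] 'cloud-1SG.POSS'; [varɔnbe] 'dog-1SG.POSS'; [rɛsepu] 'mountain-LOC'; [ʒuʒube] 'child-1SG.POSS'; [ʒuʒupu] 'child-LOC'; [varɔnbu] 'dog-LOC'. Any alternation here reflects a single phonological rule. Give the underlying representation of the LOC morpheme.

The LOC morpheme has two allomorphs, [-bu] and [-pu].
The 1SG.POSS suffix, which begins with [b], is invariant after every stem; so [b] is not altered by any rule here.
The LOC suffix is therefore /-pu/ underlyingly, with post-nasal voicing: voiceless stops become voiced after a nasal.

/-pu/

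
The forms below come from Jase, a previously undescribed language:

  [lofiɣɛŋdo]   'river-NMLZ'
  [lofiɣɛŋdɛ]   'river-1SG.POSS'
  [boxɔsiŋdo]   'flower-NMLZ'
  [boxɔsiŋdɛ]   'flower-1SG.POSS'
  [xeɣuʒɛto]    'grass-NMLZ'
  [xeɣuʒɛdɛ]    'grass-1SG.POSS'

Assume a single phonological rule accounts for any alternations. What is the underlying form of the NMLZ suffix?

/-to/

The NMLZ suffix surfaces as [-do] and [-to], depending on the final segment of the stem.
The 1SG.POSS suffix, which begins with [d], is invariant after every stem; so [d] is not altered by any rule here.
So the underlying form is /-to/, and voiceless stops become voiced after a nasal.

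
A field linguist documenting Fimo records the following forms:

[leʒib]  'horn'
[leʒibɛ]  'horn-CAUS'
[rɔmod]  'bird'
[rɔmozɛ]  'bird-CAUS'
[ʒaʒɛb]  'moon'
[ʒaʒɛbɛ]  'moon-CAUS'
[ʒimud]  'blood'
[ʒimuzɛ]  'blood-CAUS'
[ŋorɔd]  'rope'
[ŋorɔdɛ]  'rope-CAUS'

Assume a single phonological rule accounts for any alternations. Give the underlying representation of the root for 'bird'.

/rɔmoz/

'bird' shows [d] ~ [z] at the end of the stem ([rɔmod] vs [rɔmozɛ]).
The stem 'rope' ([ŋorɔd], [ŋorɔdɛ]) shows [d] unchanged in both environments, so [d] cannot be basic with [z] derived before the CAUS suffix.
So /z/ is underlying, and a rule of word-final hardening — voiced fricatives become stops word-finally — gives [d].
So 'bird' = /rɔmoz/.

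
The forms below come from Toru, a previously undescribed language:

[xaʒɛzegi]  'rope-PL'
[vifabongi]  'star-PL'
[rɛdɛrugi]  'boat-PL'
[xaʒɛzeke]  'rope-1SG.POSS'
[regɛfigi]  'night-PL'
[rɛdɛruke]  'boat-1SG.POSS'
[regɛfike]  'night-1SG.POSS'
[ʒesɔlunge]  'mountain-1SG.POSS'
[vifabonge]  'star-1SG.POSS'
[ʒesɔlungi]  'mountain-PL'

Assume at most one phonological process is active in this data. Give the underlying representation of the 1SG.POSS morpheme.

/-ke/

The 1SG.POSS morpheme has two allomorphs, [-ge] and [-ke].
The PL suffix, which begins with [g], is invariant after every stem; so [g] is not altered by any rule here.
So the underlying form is /-ke/, and voiceless stops become voiced after a nasal.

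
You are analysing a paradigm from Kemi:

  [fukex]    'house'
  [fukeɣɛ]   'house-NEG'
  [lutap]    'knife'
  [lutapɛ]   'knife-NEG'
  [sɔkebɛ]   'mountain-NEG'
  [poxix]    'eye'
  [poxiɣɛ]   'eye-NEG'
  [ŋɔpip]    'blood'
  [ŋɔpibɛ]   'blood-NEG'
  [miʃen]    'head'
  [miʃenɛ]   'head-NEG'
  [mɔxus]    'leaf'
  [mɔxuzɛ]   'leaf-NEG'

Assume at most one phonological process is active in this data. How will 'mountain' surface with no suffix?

[sɔkep]

In [ŋɔpip] and [ŋɔpibɛ] the final segment of 'blood' alternates: [p] ~ [b].
If /p/ were underlying and a rule turned it into [b] before the NEG suffix, 'knife' would also alternate; but it has [p] in both [lutap] and [lutapɛ].
So /b/ is underlying, and a rule of word-final obstruent devoicing — voiced obstruents become voiceless word-finally — gives [p].
From [sɔkebɛ] the stem 'mountain' is /sɔkeb/; word-finally this yields [sɔkep].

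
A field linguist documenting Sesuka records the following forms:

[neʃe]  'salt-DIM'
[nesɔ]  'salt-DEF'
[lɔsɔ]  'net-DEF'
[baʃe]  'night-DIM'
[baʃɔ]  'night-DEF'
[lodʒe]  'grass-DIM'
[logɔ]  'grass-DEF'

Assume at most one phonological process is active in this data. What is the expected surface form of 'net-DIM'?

The root 'salt' surfaces as [neʃe] and [nesɔ], with a stem-final [ʃ] ~ [s] alternation.
But 'night' keeps [ʃ] in both environments ([baʃe], [baʃɔ]), so there is no rule changing /ʃ/ to [s] before the DEF suffix.
The alternation reflects palatalization before a front vowel: /g/ and /s/ become palato-alveolar [dʒ] and [ʃ] before a front vowel. /s/ is underlying.
The one attested form of 'net', [lɔsɔ], shows underlying /lɔs/. Applying the same rule before a front vowel gives [lɔʃe].

[lɔʃe]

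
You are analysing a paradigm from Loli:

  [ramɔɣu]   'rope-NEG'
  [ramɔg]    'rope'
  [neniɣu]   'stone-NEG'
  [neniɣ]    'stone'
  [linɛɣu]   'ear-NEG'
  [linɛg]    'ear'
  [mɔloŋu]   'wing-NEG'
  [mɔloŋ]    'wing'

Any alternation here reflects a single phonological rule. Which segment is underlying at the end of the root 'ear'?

The stem for 'ear' ends in [ɣ] in [linɛɣu] but [g] in [linɛg].
Compare 'stone', with invariant [ɣ] in [neniɣu] and [neniɣ]: an analysis with underlying /ɣ/ and a rule producing [g] in isolation would wrongly predict alternation here too.
So /g/ is underlying, and a rule of intervocalic spirantization — voiced stops become fricatives between vowels — gives [ɣ].

/g/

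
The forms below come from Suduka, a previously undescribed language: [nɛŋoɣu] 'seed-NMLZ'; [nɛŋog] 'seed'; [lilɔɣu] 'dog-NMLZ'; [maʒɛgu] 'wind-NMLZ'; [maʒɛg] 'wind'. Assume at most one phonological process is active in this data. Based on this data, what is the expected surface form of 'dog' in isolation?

[lilɔg]

'seed' shows [ɣ] ~ [g] at the end of the stem ([nɛŋoɣu] vs [nɛŋog]).
The stem 'wind' ([maʒɛgu], [maʒɛg]) shows [g] unchanged in both environments, so [g] cannot be basic with [ɣ] derived before the NMLZ suffix.
The underlying segment must be /ɣ/; voiced fricatives become stops word-finally, yielding [g] there.
The one attested form of 'dog', [lilɔɣu], shows underlying /lilɔɣ/. Applying the same rule word-finally gives [lilɔg].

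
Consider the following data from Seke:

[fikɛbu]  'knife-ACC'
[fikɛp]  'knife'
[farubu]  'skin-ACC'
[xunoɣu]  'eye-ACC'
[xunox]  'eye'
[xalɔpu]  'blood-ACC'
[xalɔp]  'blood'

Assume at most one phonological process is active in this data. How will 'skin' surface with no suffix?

[farup]

The root 'knife' surfaces as [fikɛbu] and [fikɛp], with a stem-final [b] ~ [p] alternation.
If /p/ were underlying and a rule turned it into [b] before the ACC suffix, 'blood' would also alternate; but it has [p] in both [xalɔpu] and [xalɔp].
Therefore /b/ is basic and [p] is derived by word-final obstruent devoicing (voiced obstruents become voiceless word-finally).
The one attested form of 'skin', [farubu], shows underlying /farub/. Applying the same rule word-finally gives [farup].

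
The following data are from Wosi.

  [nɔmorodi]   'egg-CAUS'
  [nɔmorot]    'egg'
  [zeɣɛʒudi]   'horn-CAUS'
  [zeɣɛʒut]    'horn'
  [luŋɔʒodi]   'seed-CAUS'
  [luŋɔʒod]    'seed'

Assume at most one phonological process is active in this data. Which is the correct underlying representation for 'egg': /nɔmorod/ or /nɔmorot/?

The root 'egg' surfaces as [nɔmorodi] and [nɔmorot], with a stem-final [d] ~ [t] alternation.
The stem 'seed' ([luŋɔʒodi], [luŋɔʒod]) shows [d] unchanged in both environments, so [d] cannot be basic with [t] derived in isolation.
So /t/ is underlying, and a rule of intervocalic voicing — voiceless stops become voiced between vowels — gives [d].

/nɔmorot/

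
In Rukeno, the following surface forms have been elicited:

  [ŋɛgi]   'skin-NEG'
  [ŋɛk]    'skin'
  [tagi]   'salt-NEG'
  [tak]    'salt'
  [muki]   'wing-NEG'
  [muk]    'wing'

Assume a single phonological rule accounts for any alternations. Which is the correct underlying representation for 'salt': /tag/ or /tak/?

The stem for 'salt' ends in [g] in [tagi] but [k] in [tak].
The stem 'wing' ([muki], [muk]) shows [k] unchanged in both environments, so [k] cannot be basic with [g] derived before the NEG suffix.
The underlying segment must be /g/; voiced obstruents become voiceless word-finally, yielding [k] there.

/tag/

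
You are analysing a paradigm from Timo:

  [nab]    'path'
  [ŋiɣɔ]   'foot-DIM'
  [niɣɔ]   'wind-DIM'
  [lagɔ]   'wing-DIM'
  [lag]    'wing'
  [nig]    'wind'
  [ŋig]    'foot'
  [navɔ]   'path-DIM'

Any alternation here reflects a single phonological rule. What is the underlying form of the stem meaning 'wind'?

The root 'wind' surfaces as [niɣɔ] and [nig], with a stem-final [ɣ] ~ [g] alternation.
Compare 'wing', with invariant [g] in [lagɔ] and [lag]: an analysis with underlying /g/ and a rule producing [ɣ] before the DIM suffix would wrongly predict alternation here too.
The underlying segment must be /ɣ/; voiced fricatives become stops word-finally, yielding [g] there.
The underlying form of 'wind' is therefore /niɣ/.

/niɣ/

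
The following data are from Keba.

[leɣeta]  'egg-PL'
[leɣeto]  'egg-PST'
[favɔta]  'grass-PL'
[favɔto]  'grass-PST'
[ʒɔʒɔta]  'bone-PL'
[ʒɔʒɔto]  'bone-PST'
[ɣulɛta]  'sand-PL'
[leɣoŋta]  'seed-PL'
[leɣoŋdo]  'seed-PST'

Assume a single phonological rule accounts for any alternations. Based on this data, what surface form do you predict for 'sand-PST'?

[ɣulɛto]

The PST suffix surfaces as [-do] and [-to], depending on the final segment of the stem.
The PL suffix, which begins with [t], is invariant after every stem; so [t] is not altered by any rule here.
So the underlying form is /-do/, and voiced stops become voiceless after a vowel.
After 'sand', which ends in a vowel, the suffix surfaces as [-to], giving [ɣulɛto].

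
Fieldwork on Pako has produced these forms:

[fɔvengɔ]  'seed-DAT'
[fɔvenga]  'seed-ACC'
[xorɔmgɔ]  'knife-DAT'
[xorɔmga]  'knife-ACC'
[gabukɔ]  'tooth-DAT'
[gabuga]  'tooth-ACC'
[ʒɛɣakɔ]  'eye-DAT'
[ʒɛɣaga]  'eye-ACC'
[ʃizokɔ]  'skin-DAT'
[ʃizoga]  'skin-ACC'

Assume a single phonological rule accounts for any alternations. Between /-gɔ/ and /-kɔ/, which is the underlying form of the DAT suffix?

/-kɔ/

The DAT morpheme has two allomorphs, [-gɔ] and [-kɔ].
By contrast the ACC suffix keeps its initial [g] throughout — that segment must be underlying.
So the underlying form is /-kɔ/, and voiceless stops become voiced after a nasal.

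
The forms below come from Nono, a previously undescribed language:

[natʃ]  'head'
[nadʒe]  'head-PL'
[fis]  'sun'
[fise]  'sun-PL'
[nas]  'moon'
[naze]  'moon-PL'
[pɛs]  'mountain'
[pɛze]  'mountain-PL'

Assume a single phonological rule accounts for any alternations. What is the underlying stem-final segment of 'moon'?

/z/

The stem for 'moon' ends in [s] in [nas] but [z] in [naze].
The stem 'sun' ([fis], [fise]) shows [s] unchanged in both environments, so [s] cannot be basic with [z] derived before the PL suffix.
So /z/ is underlying, and a rule of word-final obstruent devoicing — voiced obstruents become voiceless word-finally — gives [s].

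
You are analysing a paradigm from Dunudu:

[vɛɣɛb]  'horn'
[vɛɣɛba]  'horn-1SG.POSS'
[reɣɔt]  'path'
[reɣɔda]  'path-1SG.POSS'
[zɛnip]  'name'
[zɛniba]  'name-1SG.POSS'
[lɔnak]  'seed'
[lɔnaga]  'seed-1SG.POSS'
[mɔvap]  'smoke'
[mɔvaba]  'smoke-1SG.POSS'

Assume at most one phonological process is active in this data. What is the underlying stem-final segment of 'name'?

/p/

'name' shows [p] ~ [b] at the end of the stem ([zɛnip] vs [zɛniba]).
The stem 'horn' ([vɛɣɛb], [vɛɣɛba]) shows [b] unchanged in both environments, so [b] cannot be basic with [p] derived in isolation.
The alternation reflects intervocalic voicing: voiceless stops become voiced between vowels. /p/ is underlying.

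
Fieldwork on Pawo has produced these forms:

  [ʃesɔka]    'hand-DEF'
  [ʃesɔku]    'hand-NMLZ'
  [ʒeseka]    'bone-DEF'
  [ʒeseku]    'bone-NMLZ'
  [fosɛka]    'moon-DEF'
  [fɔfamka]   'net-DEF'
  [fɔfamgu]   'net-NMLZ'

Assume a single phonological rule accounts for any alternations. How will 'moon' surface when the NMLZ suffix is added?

The NMLZ morpheme has two allomorphs, [-gu] and [-ku].
The DEF suffix, which begins with [k], is invariant after every stem; so [k] is not altered by any rule here.
The NMLZ suffix is therefore /-gu/ underlyingly, with post-vocalic devoicing: voiced stops become voiceless after a vowel.
After 'moon', which ends in a vowel, the suffix surfaces as [-ku], giving [fosɛku].

[fosɛku]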